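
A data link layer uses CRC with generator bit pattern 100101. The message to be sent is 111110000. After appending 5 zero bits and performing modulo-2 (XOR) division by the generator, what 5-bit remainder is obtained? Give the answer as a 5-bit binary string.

Append 5 zeros: 11111000000000. Divide by 100101 (XOR where the leading bit is 1):
  pos 0: 111110 XOR 100101 = 011011
  pos 1: 110110 XOR 100101 = 010011
  pos 2: 100110 XOR 100101 = 000011
  pos 6: 110000 XOR 100101 = 010101
  pos 7: 101010 XOR 100101 = 001111
Remainder (last 5 bits) = 11110. This is the CRC / FCS.

11110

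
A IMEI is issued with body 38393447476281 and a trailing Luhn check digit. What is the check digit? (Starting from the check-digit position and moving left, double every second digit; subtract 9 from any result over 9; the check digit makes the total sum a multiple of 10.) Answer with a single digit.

Partial digits right→left: 1 8 2 6 7 4 7 4 4 3 9 3 8 3
Double every second digit counting from the check-digit position (so the 1st, 3rd, 5th, ... of the partial from the right).
  doubled (with −9 where >9): 2 4 5 5 8 9 7 → sum 40
  kept as-is: 8 6 4 4 3 3 3 → sum 31
Total = 40 + 31 = 71.
Check digit = (10 − (71 mod 10)) mod 10 = 9.

9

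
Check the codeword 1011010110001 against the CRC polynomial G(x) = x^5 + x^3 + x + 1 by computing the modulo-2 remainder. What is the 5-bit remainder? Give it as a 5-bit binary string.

Modulo-2 division of 1011010110001 by 101011:
  pos 0: 101101 XOR 101011 = 000110
  pos 3: 110011 XOR 101011 = 011000
  pos 4: 110000 XOR 101011 = 011011
  pos 5: 110110 XOR 101011 = 011101
  pos 6: 111010 XOR 101011 = 010001
  pos 7: 100011 XOR 101011 = 001000
Remainder = 01000 (nonzero — an error is detected).

01000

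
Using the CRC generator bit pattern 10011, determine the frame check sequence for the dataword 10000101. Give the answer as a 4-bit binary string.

0001

Append 4 zeros: 100001010000. Divide by 10011 (XOR where the leading bit is 1):
  pos 0: 10000 XOR 10011 = 00011
  pos 3: 11101 XOR 10011 = 01110
  pos 4: 11100 XOR 10011 = 01111
  pos 5: 11110 XOR 10011 = 01101
  pos 6: 11010 XOR 10011 = 01001
  pos 7: 10010 XOR 10011 = 00001
Remainder (last 4 bits) = 0001. This is the CRC / FCS.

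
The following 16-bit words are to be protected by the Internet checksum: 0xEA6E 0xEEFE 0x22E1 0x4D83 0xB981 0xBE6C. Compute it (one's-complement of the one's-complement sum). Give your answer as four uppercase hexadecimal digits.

One's-complement addition (fold any carry out of bit 15 back into bit 0):
  0xEA6E + 0xEEFE = 0x1D96C → wrap carry → 0xD96D
  0xD96D + 0x22E1 = 0x0FC4E
  0xFC4E + 0x4D83 = 0x149D1 → wrap carry → 0x49D2
  0x49D2 + 0xB981 = 0x10353 → wrap carry → 0x0354
  0x0354 + 0xBE6C = 0x0C1C0
One's-complement sum = 0xC1C0.
Checksum = ~0xC1C0 & 0xFFFF = 0x3E3F.

3E3F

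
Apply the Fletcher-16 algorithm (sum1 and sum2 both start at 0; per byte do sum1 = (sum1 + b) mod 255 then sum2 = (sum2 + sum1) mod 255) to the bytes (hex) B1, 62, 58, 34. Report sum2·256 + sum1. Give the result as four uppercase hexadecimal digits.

D2A0

Running sums (mod 255):
  after byte 0 (B1): sum1=177, sum2=177
  after byte 1 (62): sum1=20, sum2=197
  after byte 2 (58): sum1=108, sum2=50
  after byte 3 (34): sum1=160, sum2=210
Checksum = sum2·256 + sum1 = 210·256 + 160 = 53920 = 0xD2A0.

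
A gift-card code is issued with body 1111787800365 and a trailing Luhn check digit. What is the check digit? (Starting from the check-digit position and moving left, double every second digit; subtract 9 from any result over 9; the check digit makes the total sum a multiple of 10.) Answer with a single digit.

5

Partial digits right→left: 5 6 3 0 0 8 7 8 7 1 1 1 1
Double every second digit counting from the check-digit position (so the 1st, 3rd, 5th, ... of the partial from the right).
  doubled (with −9 where >9): 1 6 0 5 5 2 2 → sum 21
  kept as-is: 6 0 8 8 1 1 → sum 24
Total = 21 + 24 = 45.
Check digit = (10 − (45 mod 10)) mod 10 = 5.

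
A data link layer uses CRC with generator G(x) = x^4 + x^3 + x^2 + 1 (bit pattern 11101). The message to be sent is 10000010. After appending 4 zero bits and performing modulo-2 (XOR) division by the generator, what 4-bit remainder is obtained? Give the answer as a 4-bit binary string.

1010

Append 4 zeros: 100000100000. Divide by 11101 (XOR where the leading bit is 1):
  pos 0: 10000 XOR 11101 = 01101
  pos 1: 11010 XOR 11101 = 00111
  pos 3: 11110 XOR 11101 = 00011
  pos 6: 11000 XOR 11101 = 00101
Remainder (last 4 bits) = 1010. This is the CRC / FCS.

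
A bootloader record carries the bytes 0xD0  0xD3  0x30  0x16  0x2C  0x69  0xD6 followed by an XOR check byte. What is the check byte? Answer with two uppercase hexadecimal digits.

XOR the bytes together:
  start with 0xD0
  0xD0 ⊕ 0xD3 = 0x03
  0x03 ⊕ 0x30 = 0x33
  0x33 ⊕ 0x16 = 0x25
  0x25 ⊕ 0x2C = 0x09
  0x09 ⊕ 0x69 = 0x60
  0x60 ⊕ 0xD6 = 0xB6

B6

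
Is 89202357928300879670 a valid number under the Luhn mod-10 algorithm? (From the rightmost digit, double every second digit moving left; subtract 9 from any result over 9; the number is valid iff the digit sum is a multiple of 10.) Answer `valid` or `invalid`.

valid

From the right, keep odd positions and double even positions (subtract 9 from any doubled value over 9):
  doubled (positions 2,4,...): 5 9 7 0 7 9 1 4 4 7 → sum 53
  kept (positions 1,3,...): 0 6 7 0 3 2 7 3 0 9 → sum 37
Total = 90.
90 mod 10 = 0, so the number is valid.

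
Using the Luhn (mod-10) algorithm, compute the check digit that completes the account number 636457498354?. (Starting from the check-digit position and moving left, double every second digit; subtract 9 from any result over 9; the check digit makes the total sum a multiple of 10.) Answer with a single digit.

Partial digits right→left: 4 5 3 8 9 4 7 5 4 6 3 6
Double every second digit counting from the check-digit position (so the 1st, 3rd, 5th, ... of the partial from the right).
  doubled (with −9 where >9): 8 6 9 5 8 6 → sum 42
  kept as-is: 5 8 4 5 6 6 → sum 34
Total = 42 + 34 = 76.
Check digit = (10 − (76 mod 10)) mod 10 = 4.

4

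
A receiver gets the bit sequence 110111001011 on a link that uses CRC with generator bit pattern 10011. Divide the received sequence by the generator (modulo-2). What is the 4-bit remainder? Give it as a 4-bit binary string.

Modulo-2 division of 110111001011 by 10011:
  pos 0: 11011 XOR 10011 = 01000
  pos 1: 10001 XOR 10011 = 00010
  pos 4: 10001 XOR 10011 = 00010
  pos 7: 10011 XOR 10011 = 00000
Remainder = 0000 (zero — the frame passes the CRC check).

0000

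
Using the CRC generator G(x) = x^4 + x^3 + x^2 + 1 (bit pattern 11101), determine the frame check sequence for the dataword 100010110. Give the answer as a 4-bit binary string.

Append 4 zeros: 1000101100000. Divide by 11101 (XOR where the leading bit is 1):
  pos 0: 10001 XOR 11101 = 01100
  pos 1: 11000 XOR 11101 = 00101
  pos 3: 10111 XOR 11101 = 01010
  pos 4: 10100 XOR 11101 = 01001
  pos 5: 10010 XOR 11101 = 01111
  pos 6: 11110 XOR 11101 = 00011
Remainder (last 4 bits) = 1100. This is the CRC / FCS.

1100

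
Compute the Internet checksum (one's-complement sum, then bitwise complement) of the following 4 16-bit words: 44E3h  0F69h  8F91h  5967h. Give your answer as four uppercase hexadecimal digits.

C2BA

One's-complement addition (fold any carry out of bit 15 back into bit 0):
  0x44E3 + 0x0F69 = 0x0544C
  0x544C + 0x8F91 = 0x0E3DD
  0xE3DD + 0x5967 = 0x13D44 → wrap carry → 0x3D45
One's-complement sum = 0x3D45.
Checksum = ~0x3D45 & 0xFFFF = 0xC2BA.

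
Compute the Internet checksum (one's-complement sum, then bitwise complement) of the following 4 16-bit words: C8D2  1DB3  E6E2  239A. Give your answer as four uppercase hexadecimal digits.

0EFD

One's-complement addition (fold any carry out of bit 15 back into bit 0):
  0xC8D2 + 0x1DB3 = 0x0E685
  0xE685 + 0xE6E2 = 0x1CD67 → wrap carry → 0xCD68
  0xCD68 + 0x239A = 0x0F102
One's-complement sum = 0xF102.
Checksum = ~0xF102 & 0xFFFF = 0x0EFD.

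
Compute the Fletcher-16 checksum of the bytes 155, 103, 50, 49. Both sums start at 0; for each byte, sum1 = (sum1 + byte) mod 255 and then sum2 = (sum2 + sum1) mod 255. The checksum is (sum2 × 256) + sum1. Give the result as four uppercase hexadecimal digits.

Running sums (mod 255):
  after byte 0 (155): sum1=155, sum2=155
  after byte 1 (103): sum1=3, sum2=158
  after byte 2 (50): sum1=53, sum2=211
  after byte 3 (49): sum1=102, sum2=58
Checksum = sum2·256 + sum1 = 58·256 + 102 = 14950 = 0x3A66.

3A66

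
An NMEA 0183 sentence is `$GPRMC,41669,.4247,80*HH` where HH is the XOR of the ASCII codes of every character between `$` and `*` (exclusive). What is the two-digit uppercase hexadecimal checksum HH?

XOR the ASCII codes of the payload characters:
  'G' = 0x47 → acc = 0x47
  'P' = 0x50 → acc = 0x17
  'R' = 0x52 → acc = 0x45
  'M' = 0x4D → acc = 0x08
  'C' = 0x43 → acc = 0x4B
  ',' = 0x2C → acc = 0x67
  '4' = 0x34 → acc = 0x53
  '1' = 0x31 → acc = 0x62
  '6' = 0x36 → acc = 0x54
  '6' = 0x36 → acc = 0x62
  '9' = 0x39 → acc = 0x5B
  ',' = 0x2C → acc = 0x77
  '.' = 0x2E → acc = 0x59
  '4' = 0x34 → acc = 0x6D
  '2' = 0x32 → acc = 0x5F
  '4' = 0x34 → acc = 0x6B
  '7' = 0x37 → acc = 0x5C
  ',' = 0x2C → acc = 0x70
  '8' = 0x38 → acc = 0x48
  '0' = 0x30 → acc = 0x78
Checksum = 0x78.

78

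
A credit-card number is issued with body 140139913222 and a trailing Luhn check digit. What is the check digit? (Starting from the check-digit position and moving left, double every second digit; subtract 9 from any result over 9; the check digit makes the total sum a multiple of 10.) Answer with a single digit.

Partial digits right→left: 2 2 2 3 1 9 9 3 1 0 4 1
Double every second digit counting from the check-digit position (so the 1st, 3rd, 5th, ... of the partial from the right).
  doubled (with −9 where >9): 4 4 2 9 2 8 → sum 29
  kept as-is: 2 3 9 3 0 1 → sum 18
Total = 29 + 18 = 47.
Check digit = (10 − (47 mod 10)) mod 10 = 3.

3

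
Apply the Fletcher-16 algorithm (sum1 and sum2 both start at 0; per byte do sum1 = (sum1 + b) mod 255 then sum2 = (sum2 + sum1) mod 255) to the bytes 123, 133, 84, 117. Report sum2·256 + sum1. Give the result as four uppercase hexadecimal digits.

9CCA

Running sums (mod 255):
  after byte 0 (123): sum1=123, sum2=123
  after byte 1 (133): sum1=1, sum2=124
  after byte 2 (84): sum1=85, sum2=209
  after byte 3 (117): sum1=202, sum2=156
Checksum = sum2·256 + sum1 = 156·256 + 202 = 40138 = 0x9CCA.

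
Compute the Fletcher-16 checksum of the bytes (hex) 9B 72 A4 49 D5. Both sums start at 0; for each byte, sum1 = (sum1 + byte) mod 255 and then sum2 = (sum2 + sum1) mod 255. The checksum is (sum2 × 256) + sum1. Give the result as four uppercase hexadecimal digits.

2AD1

Running sums (mod 255):
  after byte 0 (9B): sum1=155, sum2=155
  after byte 1 (72): sum1=14, sum2=169
  after byte 2 (A4): sum1=178, sum2=92
  after byte 3 (49): sum1=251, sum2=88
  after byte 4 (D5): sum1=209, sum2=42
Checksum = sum2·256 + sum1 = 42·256 + 209 = 10961 = 0x2AD1.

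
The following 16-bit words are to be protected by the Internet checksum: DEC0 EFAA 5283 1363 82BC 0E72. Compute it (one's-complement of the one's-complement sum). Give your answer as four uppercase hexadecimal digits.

One's-complement addition (fold any carry out of bit 15 back into bit 0):
  0xDEC0 + 0xEFAA = 0x1CE6A → wrap carry → 0xCE6B
  0xCE6B + 0x5283 = 0x120EE → wrap carry → 0x20EF
  0x20EF + 0x1363 = 0x03452
  0x3452 + 0x82BC = 0x0B70E
  0xB70E + 0x0E72 = 0x0C580
One's-complement sum = 0xC580.
Checksum = ~0xC580 & 0xFFFF = 0x3A7F.

3A7F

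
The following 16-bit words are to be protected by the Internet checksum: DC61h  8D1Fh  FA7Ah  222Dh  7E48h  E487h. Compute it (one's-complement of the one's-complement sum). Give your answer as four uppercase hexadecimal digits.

1706

One's-complement addition (fold any carry out of bit 15 back into bit 0):
  0xDC61 + 0x8D1F = 0x16980 → wrap carry → 0x6981
  0x6981 + 0xFA7A = 0x163FB → wrap carry → 0x63FC
  0x63FC + 0x222D = 0x08629
  0x8629 + 0x7E48 = 0x10471 → wrap carry → 0x0472
  0x0472 + 0xE487 = 0x0E8F9
One's-complement sum = 0xE8F9.
Checksum = ~0xE8F9 & 0xFFFF = 0x1706.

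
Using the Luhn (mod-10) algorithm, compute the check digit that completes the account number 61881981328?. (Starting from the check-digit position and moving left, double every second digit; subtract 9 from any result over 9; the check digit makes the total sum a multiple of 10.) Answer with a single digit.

7

Partial digits right→left: 8 2 3 1 8 9 1 8 8 1 6
Double every second digit counting from the check-digit position (so the 1st, 3rd, 5th, ... of the partial from the right).
  doubled (with −9 where >9): 7 6 7 2 7 3 → sum 32
  kept as-is: 2 1 9 8 1 → sum 21
Total = 32 + 21 = 53.
Check digit = (10 − (53 mod 10)) mod 10 = 7.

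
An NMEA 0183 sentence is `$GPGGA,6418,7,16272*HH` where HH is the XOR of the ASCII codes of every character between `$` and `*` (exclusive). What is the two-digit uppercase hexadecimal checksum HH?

76

XOR the ASCII codes of the payload characters:
  'G' = 0x47 → acc = 0x47
  'P' = 0x50 → acc = 0x17
  'G' = 0x47 → acc = 0x50
  'G' = 0x47 → acc = 0x17
  'A' = 0x41 → acc = 0x56
  ',' = 0x2C → acc = 0x7A
  '6' = 0x36 → acc = 0x4C
  '4' = 0x34 → acc = 0x78
  '1' = 0x31 → acc = 0x49
  '8' = 0x38 → acc = 0x71
  ',' = 0x2C → acc = 0x5D
  '7' = 0x37 → acc = 0x6A
  ',' = 0x2C → acc = 0x46
  '1' = 0x31 → acc = 0x77
  '6' = 0x36 → acc = 0x41
  '2' = 0x32 → acc = 0x73
  '7' = 0x37 → acc = 0x44
  '2' = 0x32 → acc = 0x76
Checksum = 0x76.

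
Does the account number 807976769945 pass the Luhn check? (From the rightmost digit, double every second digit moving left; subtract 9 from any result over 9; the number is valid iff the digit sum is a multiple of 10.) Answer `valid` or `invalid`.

invalid

From the right, keep odd positions and double even positions (subtract 9 from any doubled value over 9):
  doubled (positions 2,4,...): 8 9 5 5 5 7 → sum 39
  kept (positions 1,3,...): 5 9 6 6 9 0 → sum 35
Total = 74.
74 mod 10 = 4, so the number is invalid.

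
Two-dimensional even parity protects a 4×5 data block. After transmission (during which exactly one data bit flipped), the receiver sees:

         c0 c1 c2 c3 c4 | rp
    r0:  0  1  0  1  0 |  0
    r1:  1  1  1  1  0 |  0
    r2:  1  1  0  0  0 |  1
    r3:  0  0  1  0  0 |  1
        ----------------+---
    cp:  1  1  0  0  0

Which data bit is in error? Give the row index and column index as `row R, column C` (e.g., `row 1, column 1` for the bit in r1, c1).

row 2, column 0

Recompute each row's even parity and compare to rp:
  r0: data parity 0, sent rp 0 → ok
  r1: data parity 0, sent rp 0 → ok
  r2: data parity 0, sent rp 1 → mismatch
  r3: data parity 1, sent rp 1 → ok
Recompute each column's even parity and compare to cp:
  c0: data parity 0, sent cp 1 → mismatch
  c1: data parity 1, sent cp 1 → ok
  c2: data parity 0, sent cp 0 → ok
  c3: data parity 0, sent cp 0 → ok
  c4: data parity 0, sent cp 0 → ok
Exactly one row (r2) and one column (c0) fail → the flipped bit is at their intersection.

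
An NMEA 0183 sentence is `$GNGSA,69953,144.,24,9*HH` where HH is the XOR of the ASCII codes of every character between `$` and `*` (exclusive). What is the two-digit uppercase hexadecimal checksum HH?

4C

XOR the ASCII codes of the payload characters:
  'G' = 0x47 → acc = 0x47
  'N' = 0x4E → acc = 0x09
  'G' = 0x47 → acc = 0x4E
  'S' = 0x53 → acc = 0x1D
  'A' = 0x41 → acc = 0x5C
  ',' = 0x2C → acc = 0x70
  '6' = 0x36 → acc = 0x46
  '9' = 0x39 → acc = 0x7F
  '9' = 0x39 → acc = 0x46
  '5' = 0x35 → acc = 0x73
  '3' = 0x33 → acc = 0x40
  ',' = 0x2C → acc = 0x6C
  '1' = 0x31 → acc = 0x5D
  '4' = 0x34 → acc = 0x69
  '4' = 0x34 → acc = 0x5D
  '.' = 0x2E → acc = 0x73
  ',' = 0x2C → acc = 0x5F
  '2' = 0x32 → acc = 0x6D
  '4' = 0x34 → acc = 0x59
  ',' = 0x2C → acc = 0x75
  '9' = 0x39 → acc = 0x4C
Checksum = 0x4C.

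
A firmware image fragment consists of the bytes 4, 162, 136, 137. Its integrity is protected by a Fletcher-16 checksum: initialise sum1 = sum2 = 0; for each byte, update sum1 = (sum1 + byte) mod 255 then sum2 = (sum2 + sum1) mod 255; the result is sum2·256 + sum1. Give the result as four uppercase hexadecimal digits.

92B8

Running sums (mod 255):
  after byte 0 (4): sum1=4, sum2=4
  after byte 1 (162): sum1=166, sum2=170
  after byte 2 (136): sum1=47, sum2=217
  after byte 3 (137): sum1=184, sum2=146
Checksum = sum2·256 + sum1 = 146·256 + 184 = 37560 = 0x92B8.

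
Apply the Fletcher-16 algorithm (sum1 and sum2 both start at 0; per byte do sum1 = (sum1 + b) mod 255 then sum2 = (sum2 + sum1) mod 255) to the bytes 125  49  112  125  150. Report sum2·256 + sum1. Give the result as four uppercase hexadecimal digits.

1B33

Running sums (mod 255):
  after byte 0 (125): sum1=125, sum2=125
  after byte 1 (49): sum1=174, sum2=44
  after byte 2 (112): sum1=31, sum2=75
  after byte 3 (125): sum1=156, sum2=231
  after byte 4 (150): sum1=51, sum2=27
Checksum = sum2·256 + sum1 = 27·256 + 51 = 6963 = 0x1B33.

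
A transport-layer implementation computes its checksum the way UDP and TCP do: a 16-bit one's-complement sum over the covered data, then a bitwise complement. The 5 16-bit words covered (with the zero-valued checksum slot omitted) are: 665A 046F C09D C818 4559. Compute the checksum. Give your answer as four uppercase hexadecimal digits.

One's-complement addition (fold any carry out of bit 15 back into bit 0):
  0x665A + 0x046F = 0x06AC9
  0x6AC9 + 0xC09D = 0x12B66 → wrap carry → 0x2B67
  0x2B67 + 0xC818 = 0x0F37F
  0xF37F + 0x4559 = 0x138D8 → wrap carry → 0x38D9
One's-complement sum = 0x38D9.
Checksum = ~0x38D9 & 0xFFFF = 0xC726.

C726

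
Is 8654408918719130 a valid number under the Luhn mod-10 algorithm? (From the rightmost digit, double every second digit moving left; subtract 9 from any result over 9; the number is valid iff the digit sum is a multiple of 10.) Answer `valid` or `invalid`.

invalid

From the right, keep odd positions and double even positions (subtract 9 from any doubled value over 9):
  doubled (positions 2,4,...): 6 9 5 2 7 8 1 7 → sum 45
  kept (positions 1,3,...): 0 1 1 8 9 0 4 6 → sum 29
Total = 74.
74 mod 10 = 4, so the number is invalid.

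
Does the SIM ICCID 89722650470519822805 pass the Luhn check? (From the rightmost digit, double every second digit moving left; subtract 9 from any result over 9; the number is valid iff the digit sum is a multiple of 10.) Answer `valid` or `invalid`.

From the right, keep odd positions and double even positions (subtract 9 from any doubled value over 9):
  doubled (positions 2,4,...): 0 4 7 2 0 8 1 4 5 7 → sum 38
  kept (positions 1,3,...): 5 8 2 9 5 7 0 6 2 9 → sum 53
Total = 91.
91 mod 10 = 1, so the number is invalid.

invalid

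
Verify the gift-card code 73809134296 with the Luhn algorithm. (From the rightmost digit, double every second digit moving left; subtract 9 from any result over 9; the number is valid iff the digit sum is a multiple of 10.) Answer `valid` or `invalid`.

From the right, keep odd positions and double even positions (subtract 9 from any doubled value over 9):
  doubled (positions 2,4,...): 9 8 2 0 6 → sum 25
  kept (positions 1,3,...): 6 2 3 9 8 7 → sum 35
Total = 60.
60 mod 10 = 0, so the number is valid.

valid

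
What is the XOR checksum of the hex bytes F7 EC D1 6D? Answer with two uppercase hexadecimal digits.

A7

XOR the bytes together:
  start with 0xF7
  0xF7 ⊕ 0xEC = 0x1B
  0x1B ⊕ 0xD1 = 0xCA
  0xCA ⊕ 0x6D = 0xA7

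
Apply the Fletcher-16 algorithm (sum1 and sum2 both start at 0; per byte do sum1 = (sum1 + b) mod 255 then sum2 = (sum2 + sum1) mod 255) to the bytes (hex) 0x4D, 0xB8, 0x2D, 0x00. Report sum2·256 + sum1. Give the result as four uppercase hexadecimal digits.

B933

Running sums (mod 255):
  after byte 0 (0x4D): sum1=77, sum2=77
  after byte 1 (0xB8): sum1=6, sum2=83
  after byte 2 (0x2D): sum1=51, sum2=134
  after byte 3 (0x00): sum1=51, sum2=185
Checksum = sum2·256 + sum1 = 185·256 + 51 = 47411 = 0xB933.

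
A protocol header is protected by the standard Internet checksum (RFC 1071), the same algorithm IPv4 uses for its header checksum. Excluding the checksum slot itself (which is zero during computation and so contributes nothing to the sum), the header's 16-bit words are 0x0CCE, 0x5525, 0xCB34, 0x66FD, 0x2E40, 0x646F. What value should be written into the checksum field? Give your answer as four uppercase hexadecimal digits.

One's-complement addition (fold any carry out of bit 15 back into bit 0):
  0x0CCE + 0x5525 = 0x061F3
  0x61F3 + 0xCB34 = 0x12D27 → wrap carry → 0x2D28
  0x2D28 + 0x66FD = 0x09425
  0x9425 + 0x2E40 = 0x0C265
  0xC265 + 0x646F = 0x126D4 → wrap carry → 0x26D5
One's-complement sum = 0x26D5.
Checksum = ~0x26D5 & 0xFFFF = 0xD92A.

D92A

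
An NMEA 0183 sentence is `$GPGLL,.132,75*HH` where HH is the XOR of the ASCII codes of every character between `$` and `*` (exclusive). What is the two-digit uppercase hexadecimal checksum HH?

4C

XOR the ASCII codes of the payload characters:
  'G' = 0x47 → acc = 0x47
  'P' = 0x50 → acc = 0x17
  'G' = 0x47 → acc = 0x50
  'L' = 0x4C → acc = 0x1C
  'L' = 0x4C → acc = 0x50
  ',' = 0x2C → acc = 0x7C
  '.' = 0x2E → acc = 0x52
  '1' = 0x31 → acc = 0x63
  '3' = 0x33 → acc = 0x50
  '2' = 0x32 → acc = 0x62
  ',' = 0x2C → acc = 0x4E
  '7' = 0x37 → acc = 0x79
  '5' = 0x35 → acc = 0x4C
Checksum = 0x4C.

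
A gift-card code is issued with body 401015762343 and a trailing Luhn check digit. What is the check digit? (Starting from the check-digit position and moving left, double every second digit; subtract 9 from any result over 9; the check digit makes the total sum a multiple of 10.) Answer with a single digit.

5

Partial digits right→left: 3 4 3 2 6 7 5 1 0 1 0 4
Double every second digit counting from the check-digit position (so the 1st, 3rd, 5th, ... of the partial from the right).
  doubled (with −9 where >9): 6 6 3 1 0 0 → sum 16
  kept as-is: 4 2 7 1 1 4 → sum 19
Total = 16 + 19 = 35.
Check digit = (10 − (35 mod 10)) mod 10 = 5.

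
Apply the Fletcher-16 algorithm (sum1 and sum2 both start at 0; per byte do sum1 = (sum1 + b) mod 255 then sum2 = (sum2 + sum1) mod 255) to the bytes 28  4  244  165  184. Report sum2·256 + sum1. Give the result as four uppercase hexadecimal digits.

Running sums (mod 255):
  after byte 0 (28): sum1=28, sum2=28
  after byte 1 (4): sum1=32, sum2=60
  after byte 2 (244): sum1=21, sum2=81
  after byte 3 (165): sum1=186, sum2=12
  after byte 4 (184): sum1=115, sum2=127
Checksum = sum2·256 + sum1 = 127·256 + 115 = 32627 = 0x7F73.

7F73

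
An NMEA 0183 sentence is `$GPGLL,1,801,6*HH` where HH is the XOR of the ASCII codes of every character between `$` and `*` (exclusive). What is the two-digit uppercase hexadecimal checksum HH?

XOR the ASCII codes of the payload characters:
  'G' = 0x47 → acc = 0x47
  'P' = 0x50 → acc = 0x17
  'G' = 0x47 → acc = 0x50
  'L' = 0x4C → acc = 0x1C
  'L' = 0x4C → acc = 0x50
  ',' = 0x2C → acc = 0x7C
  '1' = 0x31 → acc = 0x4D
  ',' = 0x2C → acc = 0x61
  '8' = 0x38 → acc = 0x59
  '0' = 0x30 → acc = 0x69
  '1' = 0x31 → acc = 0x58
  ',' = 0x2C → acc = 0x74
  '6' = 0x36 → acc = 0x42
Checksum = 0x42.

42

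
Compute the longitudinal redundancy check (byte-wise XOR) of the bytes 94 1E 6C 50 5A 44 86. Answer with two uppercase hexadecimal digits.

2E

XOR the bytes together:
  start with 0x94
  0x94 ⊕ 0x1E = 0x8A
  0x8A ⊕ 0x6C = 0xE6
  0xE6 ⊕ 0x50 = 0xB6
  0xB6 ⊕ 0x5A = 0xEC
  0xEC ⊕ 0x44 = 0xA8
  0xA8 ⊕ 0x86 = 0x2E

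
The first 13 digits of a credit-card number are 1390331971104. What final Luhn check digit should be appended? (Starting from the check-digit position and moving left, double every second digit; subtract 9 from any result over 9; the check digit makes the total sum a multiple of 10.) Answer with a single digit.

Partial digits right→left: 4 0 1 1 7 9 1 3 3 0 9 3 1
Double every second digit counting from the check-digit position (so the 1st, 3rd, 5th, ... of the partial from the right).
  doubled (with −9 where >9): 8 2 5 2 6 9 2 → sum 34
  kept as-is: 0 1 9 3 0 3 → sum 16
Total = 34 + 16 = 50.
Check digit = (10 − (50 mod 10)) mod 10 = 0.

0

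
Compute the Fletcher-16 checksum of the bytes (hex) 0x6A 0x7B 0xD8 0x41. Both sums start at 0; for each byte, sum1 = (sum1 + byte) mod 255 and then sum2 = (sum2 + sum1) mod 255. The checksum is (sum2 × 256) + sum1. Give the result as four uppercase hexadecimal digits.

Running sums (mod 255):
  after byte 0 (0x6A): sum1=106, sum2=106
  after byte 1 (0x7B): sum1=229, sum2=80
  after byte 2 (0xD8): sum1=190, sum2=15
  after byte 3 (0x41): sum1=0, sum2=15
Checksum = sum2·256 + sum1 = 15·256 + 0 = 3840 = 0x0F00.

0F00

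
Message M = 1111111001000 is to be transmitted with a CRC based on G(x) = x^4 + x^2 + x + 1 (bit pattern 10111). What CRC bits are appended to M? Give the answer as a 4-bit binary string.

1100

Append 4 zeros: 11111110010000000. Divide by 10111 (XOR where the leading bit is 1):
  pos 0: 11111 XOR 10111 = 01000
  pos 1: 10001 XOR 10111 = 00110
  pos 3: 11010 XOR 10111 = 01101
  pos 4: 11010 XOR 10111 = 01101
  pos 5: 11011 XOR 10111 = 01100
  pos 6: 11000 XOR 10111 = 01111
  pos 7: 11110 XOR 10111 = 01001
  pos 8: 10010 XOR 10111 = 00101
  pos 10: 10100 XOR 10111 = 00011
Remainder (last 4 bits) = 1100. This is the CRC / FCS.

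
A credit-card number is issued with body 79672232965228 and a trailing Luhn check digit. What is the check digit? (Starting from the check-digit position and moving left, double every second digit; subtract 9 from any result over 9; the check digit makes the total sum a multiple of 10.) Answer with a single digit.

0

Partial digits right→left: 8 2 2 5 6 9 2 3 2 2 7 6 9 7
Double every second digit counting from the check-digit position (so the 1st, 3rd, 5th, ... of the partial from the right).
  doubled (with −9 where >9): 7 4 3 4 4 5 9 → sum 36
  kept as-is: 2 5 9 3 2 6 7 → sum 34
Total = 36 + 34 = 70.
Check digit = (10 − (70 mod 10)) mod 10 = 0.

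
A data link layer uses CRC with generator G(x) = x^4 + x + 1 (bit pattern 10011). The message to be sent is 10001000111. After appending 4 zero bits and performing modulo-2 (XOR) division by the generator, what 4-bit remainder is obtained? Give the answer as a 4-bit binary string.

0111

Append 4 zeros: 100010001110000. Divide by 10011 (XOR where the leading bit is 1):
  pos 0: 10001 XOR 10011 = 00010
  pos 3: 10000 XOR 10011 = 00011
  pos 6: 11111 XOR 10011 = 01100
  pos 7: 11000 XOR 10011 = 01011
  pos 8: 10110 XOR 10011 = 00101
  pos 10: 10100 XOR 10011 = 00111
Remainder (last 4 bits) = 0111. This is the CRC / FCS.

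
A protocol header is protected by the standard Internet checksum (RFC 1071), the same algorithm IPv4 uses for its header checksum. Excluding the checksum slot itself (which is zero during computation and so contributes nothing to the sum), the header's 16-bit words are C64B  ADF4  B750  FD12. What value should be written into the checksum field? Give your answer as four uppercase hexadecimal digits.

D75B

One's-complement addition (fold any carry out of bit 15 back into bit 0):
  0xC64B + 0xADF4 = 0x1743F → wrap carry → 0x7440
  0x7440 + 0xB750 = 0x12B90 → wrap carry → 0x2B91
  0x2B91 + 0xFD12 = 0x128A3 → wrap carry → 0x28A4
One's-complement sum = 0x28A4.
Checksum = ~0x28A4 & 0xFFFF = 0xD75B.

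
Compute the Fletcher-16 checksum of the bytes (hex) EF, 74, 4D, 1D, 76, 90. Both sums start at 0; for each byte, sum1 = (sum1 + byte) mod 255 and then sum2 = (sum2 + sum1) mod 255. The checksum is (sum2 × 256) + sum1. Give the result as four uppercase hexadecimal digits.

Running sums (mod 255):
  after byte 0 (EF): sum1=239, sum2=239
  after byte 1 (74): sum1=100, sum2=84
  after byte 2 (4D): sum1=177, sum2=6
  after byte 3 (1D): sum1=206, sum2=212
  after byte 4 (76): sum1=69, sum2=26
  after byte 5 (90): sum1=213, sum2=239
Checksum = sum2·256 + sum1 = 239·256 + 213 = 61397 = 0xEFD5.

EFD5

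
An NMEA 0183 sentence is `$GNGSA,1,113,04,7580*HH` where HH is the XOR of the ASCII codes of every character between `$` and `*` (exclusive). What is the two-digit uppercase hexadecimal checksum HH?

50

XOR the ASCII codes of the payload characters:
  'G' = 0x47 → acc = 0x47
  'N' = 0x4E → acc = 0x09
  'G' = 0x47 → acc = 0x4E
  'S' = 0x53 → acc = 0x1D
  'A' = 0x41 → acc = 0x5C
  ',' = 0x2C → acc = 0x70
  '1' = 0x31 → acc = 0x41
  ',' = 0x2C → acc = 0x6D
  '1' = 0x31 → acc = 0x5C
  '1' = 0x31 → acc = 0x6D
  '3' = 0x33 → acc = 0x5E
  ',' = 0x2C → acc = 0x72
  '0' = 0x30 → acc = 0x42
  '4' = 0x34 → acc = 0x76
  ',' = 0x2C → acc = 0x5A
  '7' = 0x37 → acc = 0x6D
  '5' = 0x35 → acc = 0x58
  '8' = 0x38 → acc = 0x60
  '0' = 0x30 → acc = 0x50
Checksum = 0x50.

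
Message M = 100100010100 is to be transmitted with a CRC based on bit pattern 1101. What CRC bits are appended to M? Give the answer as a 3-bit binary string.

100

Append 3 zeros: 100100010100000. Divide by 1101 (XOR where the leading bit is 1):
  pos 0: 1001 XOR 1101 = 0100
  pos 1: 1000 XOR 1101 = 0101
  pos 2: 1010 XOR 1101 = 0111
  pos 3: 1110 XOR 1101 = 0011
  pos 5: 1110 XOR 1101 = 0011
  pos 7: 1110 XOR 1101 = 0011
  pos 9: 1100 XOR 1101 = 0001
Remainder (last 3 bits) = 100. This is the CRC / FCS.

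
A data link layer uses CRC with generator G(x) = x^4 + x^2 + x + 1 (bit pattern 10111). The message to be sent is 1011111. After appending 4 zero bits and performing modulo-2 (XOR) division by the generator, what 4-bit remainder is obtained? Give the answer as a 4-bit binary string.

1001

Append 4 zeros: 10111110000. Divide by 10111 (XOR where the leading bit is 1):
  pos 0: 10111 XOR 10111 = 00000
  pos 5: 11000 XOR 10111 = 01111
  pos 6: 11110 XOR 10111 = 01001
Remainder (last 4 bits) = 1001. This is the CRC / FCS.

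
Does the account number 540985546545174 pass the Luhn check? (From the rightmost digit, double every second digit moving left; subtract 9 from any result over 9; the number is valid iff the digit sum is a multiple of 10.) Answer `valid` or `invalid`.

invalid

From the right, keep odd positions and double even positions (subtract 9 from any doubled value over 9):
  doubled (positions 2,4,...): 5 1 1 8 1 9 8 → sum 33
  kept (positions 1,3,...): 4 1 4 6 5 8 0 5 → sum 33
Total = 66.
66 mod 10 = 6, so the number is invalid.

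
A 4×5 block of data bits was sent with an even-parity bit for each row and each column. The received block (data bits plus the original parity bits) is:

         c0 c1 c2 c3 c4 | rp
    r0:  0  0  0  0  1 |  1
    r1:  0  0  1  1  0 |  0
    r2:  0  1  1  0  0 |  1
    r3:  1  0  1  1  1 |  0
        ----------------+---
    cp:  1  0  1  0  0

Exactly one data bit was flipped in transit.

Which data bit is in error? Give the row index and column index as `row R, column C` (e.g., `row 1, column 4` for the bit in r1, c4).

row 2, column 1

Recompute each row's even parity and compare to rp:
  r0: data parity 1, sent rp 1 → ok
  r1: data parity 0, sent rp 0 → ok
  r2: data parity 0, sent rp 1 → mismatch
  r3: data parity 0, sent rp 0 → ok
Recompute each column's even parity and compare to cp:
  c0: data parity 1, sent cp 1 → ok
  c1: data parity 1, sent cp 0 → mismatch
  c2: data parity 1, sent cp 1 → ok
  c3: data parity 0, sent cp 0 → ok
  c4: data parity 0, sent cp 0 → ok
Exactly one row (r2) and one column (c1) fail → the flipped bit is at their intersection.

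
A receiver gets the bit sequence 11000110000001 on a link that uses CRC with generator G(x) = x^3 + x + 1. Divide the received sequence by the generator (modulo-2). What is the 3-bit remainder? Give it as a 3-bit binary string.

000

Modulo-2 division of 11000110000001 by 1011:
  pos 0: 1100 XOR 1011 = 0111
  pos 1: 1110 XOR 1011 = 0101
  pos 2: 1011 XOR 1011 = 0000
  pos 6: 1000 XOR 1011 = 0011
  pos 8: 1100 XOR 1011 = 0111
  pos 9: 1110 XOR 1011 = 0101
  pos 10: 1011 XOR 1011 = 0000
Remainder = 000 (zero — the frame passes the CRC check).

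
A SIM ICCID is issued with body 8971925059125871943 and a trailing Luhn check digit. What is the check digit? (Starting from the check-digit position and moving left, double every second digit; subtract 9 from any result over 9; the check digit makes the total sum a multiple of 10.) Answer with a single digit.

Partial digits right→left: 3 4 9 1 7 8 5 2 1 9 5 0 5 2 9 1 7 9 8
Double every second digit counting from the check-digit position (so the 1st, 3rd, 5th, ... of the partial from the right).
  doubled (with −9 where >9): 6 9 5 1 2 1 1 9 5 7 → sum 46
  kept as-is: 4 1 8 2 9 0 2 1 9 → sum 36
Total = 46 + 36 = 82.
Check digit = (10 − (82 mod 10)) mod 10 = 8.

8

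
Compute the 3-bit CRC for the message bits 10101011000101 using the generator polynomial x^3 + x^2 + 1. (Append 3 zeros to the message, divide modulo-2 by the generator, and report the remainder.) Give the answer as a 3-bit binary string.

Append 3 zeros: 10101011000101000. Divide by 1101 (XOR where the leading bit is 1):
  pos 0: 1010 XOR 1101 = 0111
  pos 1: 1111 XOR 1101 = 0010
  pos 3: 1001 XOR 1101 = 0100
  pos 4: 1001 XOR 1101 = 0100
  pos 5: 1000 XOR 1101 = 0101
  pos 6: 1010 XOR 1101 = 0111
  pos 7: 1110 XOR 1101 = 0011
  pos 9: 1110 XOR 1101 = 0011
  pos 11: 1110 XOR 1101 = 0011
  pos 13: 1100 XOR 1101 = 0001
Remainder (last 3 bits) = 001. This is the CRC / FCS.

001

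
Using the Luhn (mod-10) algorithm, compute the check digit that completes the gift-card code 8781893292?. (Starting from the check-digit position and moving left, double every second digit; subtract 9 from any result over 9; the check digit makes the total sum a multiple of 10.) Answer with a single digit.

0

Partial digits right→left: 2 9 2 3 9 8 1 8 7 8
Double every second digit counting from the check-digit position (so the 1st, 3rd, 5th, ... of the partial from the right).
  doubled (with −9 where >9): 4 4 9 2 5 → sum 24
  kept as-is: 9 3 8 8 8 → sum 36
Total = 24 + 36 = 60.
Check digit = (10 − (60 mod 10)) mod 10 = 0.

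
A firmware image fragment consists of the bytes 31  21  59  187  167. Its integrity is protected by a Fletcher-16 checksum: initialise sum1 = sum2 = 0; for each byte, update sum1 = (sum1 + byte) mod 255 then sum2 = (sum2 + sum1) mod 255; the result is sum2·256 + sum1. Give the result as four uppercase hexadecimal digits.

C0D2

Running sums (mod 255):
  after byte 0 (31): sum1=31, sum2=31
  after byte 1 (21): sum1=52, sum2=83
  after byte 2 (59): sum1=111, sum2=194
  after byte 3 (187): sum1=43, sum2=237
  after byte 4 (167): sum1=210, sum2=192
Checksum = sum2·256 + sum1 = 192·256 + 210 = 49362 = 0xC0D2.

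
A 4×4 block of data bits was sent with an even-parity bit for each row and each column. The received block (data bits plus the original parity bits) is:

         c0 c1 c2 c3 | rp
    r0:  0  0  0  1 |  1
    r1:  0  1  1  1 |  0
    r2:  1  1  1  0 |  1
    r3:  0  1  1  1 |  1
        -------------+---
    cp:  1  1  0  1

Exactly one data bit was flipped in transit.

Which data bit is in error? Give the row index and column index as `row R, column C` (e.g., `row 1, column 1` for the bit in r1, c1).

row 1, column 2

Recompute each row's even parity and compare to rp:
  r0: data parity 1, sent rp 1 → ok
  r1: data parity 1, sent rp 0 → mismatch
  r2: data parity 1, sent rp 1 → ok
  r3: data parity 1, sent rp 1 → ok
Recompute each column's even parity and compare to cp:
  c0: data parity 1, sent cp 1 → ok
  c1: data parity 1, sent cp 1 → ok
  c2: data parity 1, sent cp 0 → mismatch
  c3: data parity 1, sent cp 1 → ok
Exactly one row (r1) and one column (c2) fail → the flipped bit is at their intersection.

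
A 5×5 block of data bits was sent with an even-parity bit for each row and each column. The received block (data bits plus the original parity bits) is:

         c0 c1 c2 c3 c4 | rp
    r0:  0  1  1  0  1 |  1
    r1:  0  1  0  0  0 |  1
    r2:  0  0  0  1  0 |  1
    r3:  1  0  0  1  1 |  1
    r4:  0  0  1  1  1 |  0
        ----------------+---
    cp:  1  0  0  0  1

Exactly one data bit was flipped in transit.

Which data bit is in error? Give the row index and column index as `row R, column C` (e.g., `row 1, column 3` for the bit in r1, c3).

Recompute each row's even parity and compare to rp:
  r0: data parity 1, sent rp 1 → ok
  r1: data parity 1, sent rp 1 → ok
  r2: data parity 1, sent rp 1 → ok
  r3: data parity 1, sent rp 1 → ok
  r4: data parity 1, sent rp 0 → mismatch
Recompute each column's even parity and compare to cp:
  c0: data parity 1, sent cp 1 → ok
  c1: data parity 0, sent cp 0 → ok
  c2: data parity 0, sent cp 0 → ok
  c3: data parity 1, sent cp 0 → mismatch
  c4: data parity 1, sent cp 1 → ok
Exactly one row (r4) and one column (c3) fail → the flipped bit is at their intersection.

row 4, column 3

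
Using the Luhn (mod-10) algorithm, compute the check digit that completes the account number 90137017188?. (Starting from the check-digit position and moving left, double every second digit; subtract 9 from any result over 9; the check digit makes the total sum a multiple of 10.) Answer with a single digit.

5

Partial digits right→left: 8 8 1 7 1 0 7 3 1 0 9
Double every second digit counting from the check-digit position (so the 1st, 3rd, 5th, ... of the partial from the right).
  doubled (with −9 where >9): 7 2 2 5 2 9 → sum 27
  kept as-is: 8 7 0 3 0 → sum 18
Total = 27 + 18 = 45.
Check digit = (10 − (45 mod 10)) mod 10 = 5.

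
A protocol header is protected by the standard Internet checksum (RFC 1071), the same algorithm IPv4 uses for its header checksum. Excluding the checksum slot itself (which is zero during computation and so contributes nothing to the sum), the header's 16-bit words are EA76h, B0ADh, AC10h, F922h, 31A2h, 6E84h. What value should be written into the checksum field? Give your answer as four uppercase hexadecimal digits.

One's-complement addition (fold any carry out of bit 15 back into bit 0):
  0xEA76 + 0xB0AD = 0x19B23 → wrap carry → 0x9B24
  0x9B24 + 0xAC10 = 0x14734 → wrap carry → 0x4735
  0x4735 + 0xF922 = 0x14057 → wrap carry → 0x4058
  0x4058 + 0x31A2 = 0x071FA
  0x71FA + 0x6E84 = 0x0E07E
One's-complement sum = 0xE07E.
Checksum = ~0xE07E & 0xFFFF = 0x1F81.

1F81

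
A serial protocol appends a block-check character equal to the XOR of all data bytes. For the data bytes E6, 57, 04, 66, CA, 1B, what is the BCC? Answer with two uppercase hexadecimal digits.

XOR the bytes together:
  start with 0xE6
  0xE6 ⊕ 0x57 = 0xB1
  0xB1 ⊕ 0x04 = 0xB5
  0xB5 ⊕ 0x66 = 0xD3
  0xD3 ⊕ 0xCA = 0x19
  0x19 ⊕ 0x1B = 0x02

02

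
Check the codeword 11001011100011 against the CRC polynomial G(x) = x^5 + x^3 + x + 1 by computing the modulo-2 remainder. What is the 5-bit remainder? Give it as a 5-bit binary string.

00000

Modulo-2 division of 11001011100011 by 101011:
  pos 0: 110010 XOR 101011 = 011001
  pos 1: 110011 XOR 101011 = 011000
  pos 2: 110001 XOR 101011 = 011010
  pos 3: 110101 XOR 101011 = 011110
  pos 4: 111100 XOR 101011 = 010111
  pos 5: 101110 XOR 101011 = 000101
  pos 8: 101011 XOR 101011 = 000000
Remainder = 00000 (zero — the frame passes the CRC check).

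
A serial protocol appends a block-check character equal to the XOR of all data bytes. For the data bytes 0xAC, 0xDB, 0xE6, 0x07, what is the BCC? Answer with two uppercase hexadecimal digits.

96

XOR the bytes together:
  start with 0xAC
  0xAC ⊕ 0xDB = 0x77
  0x77 ⊕ 0xE6 = 0x91
  0x91 ⊕ 0x07 = 0x96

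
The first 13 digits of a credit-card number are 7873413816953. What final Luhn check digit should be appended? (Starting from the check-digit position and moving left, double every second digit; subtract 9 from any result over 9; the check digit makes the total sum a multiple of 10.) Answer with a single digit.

8

Partial digits right→left: 3 5 9 6 1 8 3 1 4 3 7 8 7
Double every second digit counting from the check-digit position (so the 1st, 3rd, 5th, ... of the partial from the right).
  doubled (with −9 where >9): 6 9 2 6 8 5 5 → sum 41
  kept as-is: 5 6 8 1 3 8 → sum 31
Total = 41 + 31 = 72.
Check digit = (10 − (72 mod 10)) mod 10 = 8.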